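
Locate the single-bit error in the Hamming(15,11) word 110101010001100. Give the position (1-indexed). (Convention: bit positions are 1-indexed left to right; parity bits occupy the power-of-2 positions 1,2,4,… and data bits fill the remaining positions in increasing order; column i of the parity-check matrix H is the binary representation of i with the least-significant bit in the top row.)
Syndrome s = H · r^T (mod 2), r = 110101010001100:
  s[0] = (101010101010101)·(110101010001100) mod 2 = 1+0+0+0+0+0+0+0+0+0+0+0+1+0+0 mod 2 = 0
  s[1] = (011001100110011)·(110101010001100) mod 2 = 0+1+0+0+0+1+0+0+0+0+0+0+0+0+0 mod 2 = 0
  s[2] = (000111100001111)·(110101010001100) mod 2 = 0+0+0+1+0+1+0+0+0+0+0+1+1+0+0 mod 2 = 0
  s[3] = (000000011111111)·(110101010001100) mod 2 = 0+0+0+0+0+0+0+1+0+0+0+1+1+0+0 mod 2 = 1
Syndrome = 0001
Column i of H is the binary representation of i, so the syndrome is the binary index of the flipped bit.
Read s = 0001 with s[0] as LSB: 0·2^0 + 0·2^1 + 0·2^2 + 1·2^3 = 8.
Error is at bit position 8.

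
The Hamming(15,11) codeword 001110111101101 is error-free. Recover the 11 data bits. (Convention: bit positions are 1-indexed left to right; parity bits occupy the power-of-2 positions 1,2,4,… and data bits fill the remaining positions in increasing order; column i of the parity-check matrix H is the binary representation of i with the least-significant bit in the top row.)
Parity bits occupy power-of-2 positions; data bits are at positions {3,5,6,7,9,10,11,12,13,14,15} (1-indexed).
Extract: c[3]=1 c[5]=1 c[6]=0 c[7]=1 c[9]=1 c[10]=1 c[11]=0 c[12]=1 c[13]=1 c[14]=0 c[15]=1
Data = 11011101101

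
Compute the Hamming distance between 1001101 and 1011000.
XOR = 0010101, count of 1s = 3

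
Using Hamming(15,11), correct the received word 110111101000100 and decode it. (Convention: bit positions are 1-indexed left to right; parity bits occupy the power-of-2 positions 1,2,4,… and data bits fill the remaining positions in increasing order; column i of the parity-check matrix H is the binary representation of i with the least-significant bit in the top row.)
Syndrome s = H · r^T (mod 2), r = 110111101000100:
  s[0] = (101010101010101)·(110111101000100) mod 2 = 1+0+0+0+1+0+1+0+1+0+0+0+1+0+0 mod 2 = 1
  s[1] = (011001100110011)·(110111101000100) mod 2 = 0+1+0+0+0+1+1+0+0+0+0+0+0+0+0 mod 2 = 1
  s[2] = (000111100001111)·(110111101000100) mod 2 = 0+0+0+1+1+1+1+0+0+0+0+0+1+0+0 mod 2 = 1
  s[3] = (000000011111111)·(110111101000100) mod 2 = 0+0+0+0+0+0+0+0+1+0+0+0+1+0+0 mod 2 = 0
Syndrome = 1110
Column 7 of H equals this syndrome → error at bit 7 (1-indexed).
Flip bit 7: 110111101000100 → 110111001000100
Extract data bits at positions {3,5,6,7,9,10,11,12,13,14,15}: 01101000100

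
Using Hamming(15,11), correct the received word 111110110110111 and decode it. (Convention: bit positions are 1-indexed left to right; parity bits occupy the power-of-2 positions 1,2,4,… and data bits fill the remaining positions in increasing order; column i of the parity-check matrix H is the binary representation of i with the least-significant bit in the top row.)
Syndrome s = H · r^T (mod 2), r = 111110110110111:
  s[0] = (101010101010101)·(111110110110111) mod 2 = 1+0+1+0+1+0+1+0+0+0+1+0+1+0+1 mod 2 = 1
  s[1] = (011001100110011)·(111110110110111) mod 2 = 0+1+1+0+0+0+1+0+0+1+1+0+0+1+1 mod 2 = 1
  s[2] = (000111100001111)·(111110110110111) mod 2 = 0+0+0+1+1+0+1+0+0+0+0+0+1+1+1 mod 2 = 0
  s[3] = (000000011111111)·(111110110110111) mod 2 = 0+0+0+0+0+0+0+1+0+1+1+0+1+1+1 mod 2 = 0
Syndrome = 1100
Column 3 of H equals this syndrome → error at bit 3 (1-indexed).
Flip bit 3: 111110110110111 → 110110110110111
Extract data bits at positions {3,5,6,7,9,10,11,12,13,14,15}: 01010110111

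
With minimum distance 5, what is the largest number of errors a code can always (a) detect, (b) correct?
(a) Detection requires d_min ≥ e+1, so e ≤ d_min − 1 = 4.
(b) Correction requires d_min ≥ 2t+1, so t ≤ ⌊(d_min − 1)/2⌋ = ⌊4/2⌋ = 2.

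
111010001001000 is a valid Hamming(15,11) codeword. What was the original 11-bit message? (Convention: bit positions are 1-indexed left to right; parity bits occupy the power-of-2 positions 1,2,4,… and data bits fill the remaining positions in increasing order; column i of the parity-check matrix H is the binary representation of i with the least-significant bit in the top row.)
Parity bits occupy power-of-2 positions; data bits are at positions {3,5,6,7,9,10,11,12,13,14,15} (1-indexed).
Extract: c[3]=1 c[5]=1 c[6]=0 c[7]=0 c[9]=1 c[10]=0 c[11]=0 c[12]=1 c[13]=0 c[14]=0 c[15]=0
Data = 11001001000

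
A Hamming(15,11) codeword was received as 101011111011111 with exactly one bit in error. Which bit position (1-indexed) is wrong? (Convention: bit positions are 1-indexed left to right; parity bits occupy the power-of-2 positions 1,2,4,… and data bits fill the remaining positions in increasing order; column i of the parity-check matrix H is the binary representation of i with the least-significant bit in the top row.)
Syndrome s = H · r^T (mod 2), r = 101011111011111:
  s[0] = (101010101010101)·(101011111011111) mod 2 = 1+0+1+0+1+0+1+0+1+0+1+0+1+0+1 mod 2 = 0
  s[1] = (011001100110011)·(101011111011111) mod 2 = 0+0+1+0+0+1+1+0+0+0+1+0+0+1+1 mod 2 = 0
  s[2] = (000111100001111)·(101011111011111) mod 2 = 0+0+0+0+1+1+1+0+0+0+0+1+1+1+1 mod 2 = 1
  s[3] = (000000011111111)·(101011111011111) mod 2 = 0+0+0+0+0+0+0+1+1+0+1+1+1+1+1 mod 2 = 1
Syndrome = 0011
Column i of H is the binary representation of i, so the syndrome is the binary index of the flipped bit.
Read s = 0011 with s[0] as LSB: 0·2^0 + 0·2^1 + 1·2^2 + 1·2^3 = 12.
Error is at bit position 12.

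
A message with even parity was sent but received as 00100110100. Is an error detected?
Sum of received bits: 0+0+1+0+0+1+1+0+1+0+0 = 4; 4 mod 2 = 0. Result is 0 → no error detected.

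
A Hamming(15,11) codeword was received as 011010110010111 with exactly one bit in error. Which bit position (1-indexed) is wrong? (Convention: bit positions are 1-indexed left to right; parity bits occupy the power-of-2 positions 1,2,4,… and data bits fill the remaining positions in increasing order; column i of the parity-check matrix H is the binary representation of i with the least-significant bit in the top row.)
Syndrome s = H · r^T (mod 2), r = 011010110010111:
  s[0] = (101010101010101)·(011010110010111) mod 2 = 0+0+1+0+1+0+1+0+0+0+1+0+1+0+1 mod 2 = 0
  s[1] = (011001100110011)·(011010110010111) mod 2 = 0+1+1+0+0+0+1+0+0+0+1+0+0+1+1 mod 2 = 0
  s[2] = (000111100001111)·(011010110010111) mod 2 = 0+0+0+0+1+0+1+0+0+0+0+0+1+1+1 mod 2 = 1
  s[3] = (000000011111111)·(011010110010111) mod 2 = 0+0+0+0+0+0+0+1+0+0+1+0+1+1+1 mod 2 = 1
Syndrome = 0011
Column i of H is the binary representation of i, so the syndrome is the binary index of the flipped bit.
Read s = 0011 with s[0] as LSB: 0·2^0 + 0·2^1 + 1·2^2 + 1·2^3 = 12.
Error is at bit position 12.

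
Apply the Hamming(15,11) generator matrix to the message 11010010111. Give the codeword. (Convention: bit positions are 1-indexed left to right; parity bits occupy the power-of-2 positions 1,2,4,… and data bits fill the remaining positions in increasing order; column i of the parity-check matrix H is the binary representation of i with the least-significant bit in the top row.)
Codeword c = d · G (mod 2), d = 11010010111:
  c[0] = d·G[:,0] = (11010010111)·(11011010101) mod 2 = 1+1+0+1+0+0+1+0+1+0+1 mod 2 = 0
  c[1] = d·G[:,1] = (11010010111)·(10110110011) mod 2 = 1+0+0+1+0+0+1+0+0+1+1 mod 2 = 1
  c[2] = d·G[:,2] = (11010010111)·(10000000000) mod 2 = 1+0+0+0+0+0+0+0+0+0+0 mod 2 = 1
  c[3] = d·G[:,3] = (11010010111)·(01110001111) mod 2 = 0+1+0+1+0+0+0+0+1+1+1 mod 2 = 1
  c[4] = d·G[:,4] = (11010010111)·(01000000000) mod 2 = 0+1+0+0+0+0+0+0+0+0+0 mod 2 = 1
  c[5] = d·G[:,5] = (11010010111)·(00100000000) mod 2 = 0+0+0+0+0+0+0+0+0+0+0 mod 2 = 0
  c[6] = d·G[:,6] = (11010010111)·(00010000000) mod 2 = 0+0+0+1+0+0+0+0+0+0+0 mod 2 = 1
  c[7] = d·G[:,7] = (11010010111)·(00001111111) mod 2 = 0+0+0+0+0+0+1+0+1+1+1 mod 2 = 0
  c[8] = d·G[:,8] = (11010010111)·(00001000000) mod 2 = 0+0+0+0+0+0+0+0+0+0+0 mod 2 = 0
  c[9] = d·G[:,9] = (11010010111)·(00000100000) mod 2 = 0+0+0+0+0+0+0+0+0+0+0 mod 2 = 0
  c[10] = d·G[:,10] = (11010010111)·(00000010000) mod 2 = 0+0+0+0+0+0+1+0+0+0+0 mod 2 = 1
  c[11] = d·G[:,11] = (11010010111)·(00000001000) mod 2 = 0+0+0+0+0+0+0+0+0+0+0 mod 2 = 0
  c[12] = d·G[:,12] = (11010010111)·(00000000100) mod 2 = 0+0+0+0+0+0+0+0+1+0+0 mod 2 = 1
  c[13] = d·G[:,13] = (11010010111)·(00000000010) mod 2 = 0+0+0+0+0+0+0+0+0+1+0 mod 2 = 1
  c[14] = d·G[:,14] = (11010010111)·(00000000001) mod 2 = 0+0+0+0+0+0+0+0+0+0+1 mod 2 = 1
Codeword = 011110100010111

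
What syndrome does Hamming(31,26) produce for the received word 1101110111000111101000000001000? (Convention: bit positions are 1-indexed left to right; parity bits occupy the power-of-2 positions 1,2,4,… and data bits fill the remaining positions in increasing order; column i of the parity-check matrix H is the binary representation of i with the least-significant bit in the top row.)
Syndrome s = H · r^T (mod 2), r = 1101110111000111101000000001000:
  s[0] = (1010101010101010101010101010101)·(1101110111000111101000000001000) mod 2 = 1+0+0+0+1+0+0+0+1+0+0+0+0+0+1+0+1+0+1+0+0+0+0+0+0+0+0+0+0+0+0 mod 2 = 0
  s[1] = (0110011001100110011001100110011)·(1101110111000111101000000001000) mod 2 = 0+1+0+0+0+1+0+0+0+1+0+0+0+1+1+0+0+0+1+0+0+0+0+0+0+0+0+0+0+0+0 mod 2 = 0
  s[2] = (0001111000011110000111100001111)·(1101110111000111101000000001000) mod 2 = 0+0+0+1+1+1+0+0+0+0+0+0+0+1+1+0+0+0+0+0+0+0+0+0+0+0+0+1+0+0+0 mod 2 = 0
  s[3] = (0000000111111110000000011111111)·(1101110111000111101000000001000) mod 2 = 0+0+0+0+0+0+0+1+1+1+0+0+0+1+1+0+0+0+0+0+0+0+0+0+0+0+0+1+0+0+0 mod 2 = 0
  s[4] = (0000000000000001111111111111111)·(1101110111000111101000000001000) mod 2 = 0+0+0+0+0+0+0+0+0+0+0+0+0+0+0+1+1+0+1+0+0+0+0+0+0+0+0+1+0+0+0 mod 2 = 0
Syndrome = 00000
s = 0: no error detected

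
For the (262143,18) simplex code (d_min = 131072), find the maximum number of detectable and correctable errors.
Detection only: up to d_min − 1 = 131071 errors.
Correction: up to ⌊(d_min − 1)/2⌋ = ⌊131071/2⌋ = 65535 errors.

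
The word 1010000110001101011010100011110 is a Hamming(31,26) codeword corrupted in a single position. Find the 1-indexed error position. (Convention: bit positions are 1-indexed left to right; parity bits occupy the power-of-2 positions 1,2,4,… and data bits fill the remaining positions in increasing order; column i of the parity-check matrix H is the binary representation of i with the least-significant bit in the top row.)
Syndrome s = H · r^T (mod 2), r = 1010000110001101011010100011110:
  s[0] = (1010101010101010101010101010101)·(1010000110001101011010100011110) mod 2 = 1+0+1+0+0+0+0+0+1+0+0+0+1+0+0+0+0+0+1+0+1+0+1+0+0+0+1+0+1+0+0 mod 2 = 1
  s[1] = (0110011001100110011001100110011)·(1010000110001101011010100011110) mod 2 = 0+0+1+0+0+0+0+0+0+0+0+0+0+1+0+0+0+1+1+0+0+0+1+0+0+0+1+0+0+1+0 mod 2 = 1
  s[2] = (0001111000011110000111100001111)·(1010000110001101011010100011110) mod 2 = 0+0+0+0+0+0+0+0+0+0+0+0+1+1+0+0+0+0+0+0+1+0+1+0+0+0+0+1+1+1+0 mod 2 = 1
  s[3] = (0000000111111110000000011111111)·(1010000110001101011010100011110) mod 2 = 0+0+0+0+0+0+0+1+1+0+0+0+1+1+0+0+0+0+0+0+0+0+0+0+0+0+1+1+1+1+0 mod 2 = 0
  s[4] = (0000000000000001111111111111111)·(1010000110001101011010100011110) mod 2 = 0+0+0+0+0+0+0+0+0+0+0+0+0+0+0+1+0+1+1+0+1+0+1+0+0+0+1+1+1+1+0 mod 2 = 1
Syndrome = 11101
Column i of H is the binary representation of i, so the syndrome is the binary index of the flipped bit.
Read s = 11101 with s[0] as LSB: 1·2^0 + 1·2^1 + 1·2^2 + 0·2^3 + 1·2^4 = 23.
Error is at bit position 23.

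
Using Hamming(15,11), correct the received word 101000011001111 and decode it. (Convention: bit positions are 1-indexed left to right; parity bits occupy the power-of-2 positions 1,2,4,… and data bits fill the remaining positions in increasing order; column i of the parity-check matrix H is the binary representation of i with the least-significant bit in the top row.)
Syndrome s = H · r^T (mod 2), r = 101000011001111:
  s[0] = (101010101010101)·(101000011001111) mod 2 = 1+0+1+0+0+0+0+0+1+0+0+0+1+0+1 mod 2 = 1
  s[1] = (011001100110011)·(101000011001111) mod 2 = 0+0+1+0+0+0+0+0+0+0+0+0+0+1+1 mod 2 = 1
  s[2] = (000111100001111)·(101000011001111) mod 2 = 0+0+0+0+0+0+0+0+0+0+0+1+1+1+1 mod 2 = 0
  s[3] = (000000011111111)·(101000011001111) mod 2 = 0+0+0+0+0+0+0+1+1+0+0+1+1+1+1 mod 2 = 0
Syndrome = 1100
Column 3 of H equals this syndrome → error at bit 3 (1-indexed).
Flip bit 3: 101000011001111 → 100000011001111
Extract data bits at positions {3,5,6,7,9,10,11,12,13,14,15}: 00001001111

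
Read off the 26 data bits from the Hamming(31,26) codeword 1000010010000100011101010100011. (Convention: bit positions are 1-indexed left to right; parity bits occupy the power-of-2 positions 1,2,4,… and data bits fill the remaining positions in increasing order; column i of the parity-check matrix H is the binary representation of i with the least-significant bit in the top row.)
Parity bits occupy power-of-2 positions; data bits are at positions {3,5,6,7,9,10,11,12,13,14,15,17,18,19,20,21,22,23,24,25,26,27,28,29,30,31} (1-indexed).
Extract: c[3]=0 c[5]=0 c[6]=1 c[7]=0 c[9]=1 c[10]=0 c[11]=0 c[12]=0 c[13]=0 c[14]=1 c[15]=0 c[17]=0 c[18]=1 c[19]=1 c[20]=1 c[21]=0 c[22]=1 c[23]=0 c[24]=1 c[25]=0 c[26]=1 c[27]=0 c[28]=0 c[29]=0 c[30]=1 c[31]=1
Data = 00101000010011101010100011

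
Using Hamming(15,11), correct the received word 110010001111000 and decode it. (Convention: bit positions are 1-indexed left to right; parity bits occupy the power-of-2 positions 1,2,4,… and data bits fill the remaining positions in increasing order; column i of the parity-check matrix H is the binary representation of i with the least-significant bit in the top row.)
Syndrome s = H · r^T (mod 2), r = 110010001111000:
  s[0] = (101010101010101)·(110010001111000) mod 2 = 1+0+0+0+1+0+0+0+1+0+1+0+0+0+0 mod 2 = 0
  s[1] = (011001100110011)·(110010001111000) mod 2 = 0+1+0+0+0+0+0+0+0+1+1+0+0+0+0 mod 2 = 1
  s[2] = (000111100001111)·(110010001111000) mod 2 = 0+0+0+0+1+0+0+0+0+0+0+1+0+0+0 mod 2 = 0
  s[3] = (000000011111111)·(110010001111000) mod 2 = 0+0+0+0+0+0+0+0+1+1+1+1+0+0+0 mod 2 = 0
Syndrome = 0100
Column 2 of H equals this syndrome → error at bit 2 (1-indexed).
Flip bit 2: 110010001111000 → 100010001111000
Extract data bits at positions {3,5,6,7,9,10,11,12,13,14,15}: 01001111000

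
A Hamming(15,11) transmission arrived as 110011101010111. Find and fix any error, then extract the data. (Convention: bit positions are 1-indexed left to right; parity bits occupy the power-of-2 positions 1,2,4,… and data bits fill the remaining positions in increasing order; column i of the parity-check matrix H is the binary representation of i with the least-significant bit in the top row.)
Syndrome s = H · r^T (mod 2), r = 110011101010111:
  s[0] = (101010101010101)·(110011101010111) mod 2 = 1+0+0+0+1+0+1+0+1+0+1+0+1+0+1 mod 2 = 1
  s[1] = (011001100110011)·(110011101010111) mod 2 = 0+1+0+0+0+1+1+0+0+0+1+0+0+1+1 mod 2 = 0
  s[2] = (000111100001111)·(110011101010111) mod 2 = 0+0+0+0+1+1+1+0+0+0+0+0+1+1+1 mod 2 = 0
  s[3] = (000000011111111)·(110011101010111) mod 2 = 0+0+0+0+0+0+0+0+1+0+1+0+1+1+1 mod 2 = 1
Syndrome = 1001
Column 9 of H equals this syndrome → error at bit 9 (1-indexed).
Flip bit 9: 110011101010111 → 110011100010111
Extract data bits at positions {3,5,6,7,9,10,11,12,13,14,15}: 01110010111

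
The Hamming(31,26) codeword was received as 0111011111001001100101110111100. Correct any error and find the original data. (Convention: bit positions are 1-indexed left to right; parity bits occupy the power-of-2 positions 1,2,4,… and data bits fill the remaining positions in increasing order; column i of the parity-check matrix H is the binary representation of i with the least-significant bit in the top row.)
Syndrome s = H · r^T (mod 2), r = 0111011111001001100101110111100:
  s[0] = (1010101010101010101010101010101)·(0111011111001001100101110111100) mod 2 = 0+0+1+0+0+0+1+0+1+0+0+0+1+0+0+0+1+0+0+0+0+0+1+0+0+0+1+0+1+0+0 mod 2 = 0
  s[1] = (0110011001100110011001100110011)·(0111011111001001100101110111100) mod 2 = 0+1+1+0+0+1+1+0+0+1+0+0+0+0+0+0+0+0+0+0+0+1+1+0+0+1+1+0+0+0+0 mod 2 = 1
  s[2] = (0001111000011110000111100001111)·(0111011111001001100101110111100) mod 2 = 0+0+0+1+0+1+1+0+0+0+0+0+1+0+0+0+0+0+0+1+0+1+1+0+0+0+0+1+1+0+0 mod 2 = 1
  s[3] = (0000000111111110000000011111111)·(0111011111001001100101110111100) mod 2 = 0+0+0+0+0+0+0+1+1+1+0+0+1+0+0+0+0+0+0+0+0+0+0+1+0+1+1+1+1+0+0 mod 2 = 1
  s[4] = (0000000000000001111111111111111)·(0111011111001001100101110111100) mod 2 = 0+0+0+0+0+0+0+0+0+0+0+0+0+0+0+1+1+0+0+1+0+1+1+1+0+1+1+1+1+0+0 mod 2 = 0
Syndrome = 01110
Column 14 of H equals this syndrome → error at bit 14 (1-indexed).
Flip bit 14: 0111011111001001100101110111100 → 0111011111001101100101110111100
Extract data bits at positions {3,5,6,7,9,10,11,12,13,14,15,17,18,19,20,21,22,23,24,25,26,27,28,29,30,31}: 10111100110100101110111100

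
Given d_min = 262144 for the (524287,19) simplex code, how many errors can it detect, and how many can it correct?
Detection only: up to d_min − 1 = 262143 errors.
Correction: up to ⌊(d_min − 1)/2⌋ = ⌊262143/2⌋ = 131071 errors.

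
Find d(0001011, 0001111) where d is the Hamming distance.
XOR = 0000100, count of 1s = 1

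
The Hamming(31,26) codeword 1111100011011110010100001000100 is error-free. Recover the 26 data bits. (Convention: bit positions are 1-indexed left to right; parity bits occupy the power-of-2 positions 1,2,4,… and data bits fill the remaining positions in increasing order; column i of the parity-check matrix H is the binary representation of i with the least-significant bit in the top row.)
Parity bits occupy power-of-2 positions; data bits are at positions {3,5,6,7,9,10,11,12,13,14,15,17,18,19,20,21,22,23,24,25,26,27,28,29,30,31} (1-indexed).
Extract: c[3]=1 c[5]=1 c[6]=0 c[7]=0 c[9]=1 c[10]=1 c[11]=0 c[12]=1 c[13]=1 c[14]=1 c[15]=1 c[17]=0 c[18]=1 c[19]=0 c[20]=1 c[21]=0 c[22]=0 c[23]=0 c[24]=0 c[25]=1 c[26]=0 c[27]=0 c[28]=0 c[29]=1 c[30]=0 c[31]=0
Data = 11001101111010100001000100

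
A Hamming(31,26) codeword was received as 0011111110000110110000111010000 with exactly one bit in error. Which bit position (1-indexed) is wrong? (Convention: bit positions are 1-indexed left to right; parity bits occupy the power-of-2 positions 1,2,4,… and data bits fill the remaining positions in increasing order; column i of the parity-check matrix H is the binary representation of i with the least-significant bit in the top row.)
Syndrome s = H · r^T (mod 2), r = 0011111110000110110000111010000:
  s[0] = (1010101010101010101010101010101)·(0011111110000110110000111010000) mod 2 = 0+0+1+0+1+0+1+0+1+0+0+0+0+0+1+0+1+0+0+0+0+0+1+0+1+0+1+0+0+0+0 mod 2 = 1
  s[1] = (0110011001100110011001100110011)·(0011111110000110110000111010000) mod 2 = 0+0+1+0+0+1+1+0+0+0+0+0+0+1+1+0+0+1+0+0+0+0+1+0+0+0+1+0+0+0+0 mod 2 = 0
  s[2] = (0001111000011110000111100001111)·(0011111110000110110000111010000) mod 2 = 0+0+0+1+1+1+1+0+0+0+0+0+0+1+1+0+0+0+0+0+0+0+1+0+0+0+0+0+0+0+0 mod 2 = 1
  s[3] = (0000000111111110000000011111111)·(0011111110000110110000111010000) mod 2 = 0+0+0+0+0+0+0+1+1+0+0+0+0+1+1+0+0+0+0+0+0+0+0+1+1+0+1+0+0+0+0 mod 2 = 1
  s[4] = (0000000000000001111111111111111)·(0011111110000110110000111010000) mod 2 = 0+0+0+0+0+0+0+0+0+0+0+0+0+0+0+0+1+1+0+0+0+0+1+1+1+0+1+0+0+0+0 mod 2 = 0
Syndrome = 10110
Column i of H is the binary representation of i, so the syndrome is the binary index of the flipped bit.
Read s = 10110 with s[0] as LSB: 1·2^0 + 0·2^1 + 1·2^2 + 1·2^3 + 0·2^4 = 13.
Error is at bit position 13.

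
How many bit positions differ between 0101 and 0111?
XOR = 0010, count of 1s = 1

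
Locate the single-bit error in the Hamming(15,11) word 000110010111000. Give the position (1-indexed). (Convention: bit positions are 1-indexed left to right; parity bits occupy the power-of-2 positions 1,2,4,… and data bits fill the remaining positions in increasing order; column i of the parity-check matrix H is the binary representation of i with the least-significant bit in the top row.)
Syndrome s = H · r^T (mod 2), r = 000110010111000:
  s[0] = (101010101010101)·(000110010111000) mod 2 = 0+0+0+0+1+0+0+0+0+0+1+0+0+0+0 mod 2 = 0
  s[1] = (011001100110011)·(000110010111000) mod 2 = 0+0+0+0+0+0+0+0+0+1+1+0+0+0+0 mod 2 = 0
  s[2] = (000111100001111)·(000110010111000) mod 2 = 0+0+0+1+1+0+0+0+0+0+0+1+0+0+0 mod 2 = 1
  s[3] = (000000011111111)·(000110010111000) mod 2 = 0+0+0+0+0+0+0+1+0+1+1+1+0+0+0 mod 2 = 0
Syndrome = 0010
Column i of H is the binary representation of i, so the syndrome is the binary index of the flipped bit.
Read s = 0010 with s[0] as LSB: 0·2^0 + 0·2^1 + 1·2^2 + 0·2^3 = 4.
Error is at bit position 4.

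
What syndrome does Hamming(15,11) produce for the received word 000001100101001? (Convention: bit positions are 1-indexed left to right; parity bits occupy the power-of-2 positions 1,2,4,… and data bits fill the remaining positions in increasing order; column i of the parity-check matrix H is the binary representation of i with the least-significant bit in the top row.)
Syndrome s = H · r^T (mod 2), r = 000001100101001:
  s[0] = (101010101010101)·(000001100101001) mod 2 = 0+0+0+0+0+0+1+0+0+0+0+0+0+0+1 mod 2 = 0
  s[1] = (011001100110011)·(000001100101001) mod 2 = 0+0+0+0+0+1+1+0+0+1+0+0+0+0+1 mod 2 = 0
  s[2] = (000111100001111)·(000001100101001) mod 2 = 0+0+0+0+0+1+1+0+0+0+0+1+0+0+1 mod 2 = 0
  s[3] = (000000011111111)·(000001100101001) mod 2 = 0+0+0+0+0+0+0+0+0+1+0+1+0+0+1 mod 2 = 1
Syndrome = 0001
Non-zero syndrome: error at position 8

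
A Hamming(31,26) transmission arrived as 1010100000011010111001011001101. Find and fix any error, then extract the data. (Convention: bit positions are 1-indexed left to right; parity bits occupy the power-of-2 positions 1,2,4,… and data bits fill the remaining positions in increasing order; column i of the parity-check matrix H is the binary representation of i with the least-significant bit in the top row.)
Syndrome s = H · r^T (mod 2), r = 1010100000011010111001011001101:
  s[0] = (1010101010101010101010101010101)·(1010100000011010111001011001101) mod 2 = 1+0+1+0+1+0+0+0+0+0+0+0+1+0+1+0+1+0+1+0+0+0+0+0+1+0+0+0+1+0+1 mod 2 = 0
  s[1] = (0110011001100110011001100110011)·(1010100000011010111001011001101) mod 2 = 0+0+1+0+0+0+0+0+0+0+0+0+0+0+1+0+0+1+1+0+0+1+0+0+0+0+0+0+0+0+1 mod 2 = 0
  s[2] = (0001111000011110000111100001111)·(1010100000011010111001011001101) mod 2 = 0+0+0+0+1+0+0+0+0+0+0+1+1+0+1+0+0+0+0+0+0+1+0+0+0+0+0+1+1+0+1 mod 2 = 0
  s[3] = (0000000111111110000000011111111)·(1010100000011010111001011001101) mod 2 = 0+0+0+0+0+0+0+0+0+0+0+1+1+0+1+0+0+0+0+0+0+0+0+1+1+0+0+1+1+0+1 mod 2 = 0
  s[4] = (0000000000000001111111111111111)·(1010100000011010111001011001101) mod 2 = 0+0+0+0+0+0+0+0+0+0+0+0+0+0+0+0+1+1+1+0+0+1+0+1+1+0+0+1+1+0+1 mod 2 = 1
Syndrome = 00001
Column 16 of H equals this syndrome → error at bit 16 (1-indexed).
Flip bit 16: 1010100000011010111001011001101 → 1010100000011011111001011001101
Extract data bits at positions {3,5,6,7,9,10,11,12,13,14,15,17,18,19,20,21,22,23,24,25,26,27,28,29,30,31}: 11000001101111001011001101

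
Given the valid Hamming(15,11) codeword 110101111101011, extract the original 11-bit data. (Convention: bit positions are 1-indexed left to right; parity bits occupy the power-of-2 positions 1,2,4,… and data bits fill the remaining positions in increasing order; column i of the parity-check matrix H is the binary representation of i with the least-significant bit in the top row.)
Parity bits occupy power-of-2 positions; data bits are at positions {3,5,6,7,9,10,11,12,13,14,15} (1-indexed).
Extract: c[3]=0 c[5]=0 c[6]=1 c[7]=1 c[9]=1 c[10]=1 c[11]=0 c[12]=1 c[13]=0 c[14]=1 c[15]=1
Data = 00111101011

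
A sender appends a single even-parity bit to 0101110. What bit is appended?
Sum of data bits: 0+1+0+1+1+1+0 = 4.
4 mod 2 = 0, so parity bit = 0.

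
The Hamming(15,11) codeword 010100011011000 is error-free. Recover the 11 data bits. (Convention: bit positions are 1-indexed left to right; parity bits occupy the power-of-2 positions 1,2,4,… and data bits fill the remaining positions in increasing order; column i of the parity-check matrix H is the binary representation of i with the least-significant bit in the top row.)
Parity bits occupy power-of-2 positions; data bits are at positions {3,5,6,7,9,10,11,12,13,14,15} (1-indexed).
Extract: c[3]=0 c[5]=0 c[6]=0 c[7]=0 c[9]=1 c[10]=0 c[11]=1 c[12]=1 c[13]=0 c[14]=0 c[15]=0
Data = 00001011000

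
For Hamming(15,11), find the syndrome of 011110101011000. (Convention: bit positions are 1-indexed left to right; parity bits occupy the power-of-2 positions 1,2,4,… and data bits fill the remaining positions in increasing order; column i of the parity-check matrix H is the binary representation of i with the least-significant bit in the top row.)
Syndrome s = H · r^T (mod 2), r = 011110101011000:
  s[0] = (101010101010101)·(011110101011000) mod 2 = 0+0+1+0+1+0+1+0+1+0+1+0+0+0+0 mod 2 = 1
  s[1] = (011001100110011)·(011110101011000) mod 2 = 0+1+1+0+0+0+1+0+0+0+1+0+0+0+0 mod 2 = 0
  s[2] = (000111100001111)·(011110101011000) mod 2 = 0+0+0+1+1+0+1+0+0+0+0+1+0+0+0 mod 2 = 0
  s[3] = (000000011111111)·(011110101011000) mod 2 = 0+0+0+0+0+0+0+0+1+0+1+1+0+0+0 mod 2 = 1
Syndrome = 1001
Non-zero syndrome: error at position 9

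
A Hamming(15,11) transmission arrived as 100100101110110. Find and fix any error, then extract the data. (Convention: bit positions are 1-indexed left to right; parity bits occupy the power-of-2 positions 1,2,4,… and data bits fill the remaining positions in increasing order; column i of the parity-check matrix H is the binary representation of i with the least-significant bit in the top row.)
Syndrome s = H · r^T (mod 2), r = 100100101110110:
  s[0] = (101010101010101)·(100100101110110) mod 2 = 1+0+0+0+0+0+1+0+1+0+1+0+1+0+0 mod 2 = 1
  s[1] = (011001100110011)·(100100101110110) mod 2 = 0+0+0+0+0+0+1+0+0+1+1+0+0+1+0 mod 2 = 0
  s[2] = (000111100001111)·(100100101110110) mod 2 = 0+0+0+1+0+0+1+0+0+0+0+0+1+1+0 mod 2 = 0
  s[3] = (000000011111111)·(100100101110110) mod 2 = 0+0+0+0+0+0+0+0+1+1+1+0+1+1+0 mod 2 = 1
Syndrome = 1001
Column 9 of H equals this syndrome → error at bit 9 (1-indexed).
Flip bit 9: 100100101110110 → 100100100110110
Extract data bits at positions {3,5,6,7,9,10,11,12,13,14,15}: 00010110110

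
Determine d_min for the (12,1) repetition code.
d_min = 12 (the only two codewords are 0…0 and 1…1, differing in all 12 positions).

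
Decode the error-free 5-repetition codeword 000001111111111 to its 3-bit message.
Split into 5-bit blocks: 00000 11111 11111
Data = 011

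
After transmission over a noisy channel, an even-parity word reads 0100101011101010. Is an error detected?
Sum of received bits: 0+1+0+0+1+0+1+0+1+1+1+0+1+0+1+0 = 8; 8 mod 2 = 0. Result is 0 → no error detected.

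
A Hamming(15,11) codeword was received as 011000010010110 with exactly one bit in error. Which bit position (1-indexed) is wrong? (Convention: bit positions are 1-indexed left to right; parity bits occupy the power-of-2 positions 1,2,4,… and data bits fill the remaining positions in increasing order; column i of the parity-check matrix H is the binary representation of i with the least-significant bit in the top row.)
Syndrome s = H · r^T (mod 2), r = 011000010010110:
  s[0] = (101010101010101)·(011000010010110) mod 2 = 0+0+1+0+0+0+0+0+0+0+1+0+1+0+0 mod 2 = 1
  s[1] = (011001100110011)·(011000010010110) mod 2 = 0+1+1+0+0+0+0+0+0+0+1+0+0+1+0 mod 2 = 0
  s[2] = (000111100001111)·(011000010010110) mod 2 = 0+0+0+0+0+0+0+0+0+0+0+0+1+1+0 mod 2 = 0
  s[3] = (000000011111111)·(011000010010110) mod 2 = 0+0+0+0+0+0+0+1+0+0+1+0+1+1+0 mod 2 = 0
Syndrome = 1000
Column i of H is the binary representation of i, so the syndrome is the binary index of the flipped bit.
Read s = 1000 with s[0] as LSB: 1·2^0 + 0·2^1 + 0·2^2 + 0·2^3 = 1.
Error is at bit position 1.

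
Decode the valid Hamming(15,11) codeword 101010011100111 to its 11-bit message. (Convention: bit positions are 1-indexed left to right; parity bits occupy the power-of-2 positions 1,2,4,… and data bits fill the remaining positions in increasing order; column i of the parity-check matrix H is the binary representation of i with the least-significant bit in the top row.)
Parity bits occupy power-of-2 positions; data bits are at positions {3,5,6,7,9,10,11,12,13,14,15} (1-indexed).
Extract: c[3]=1 c[5]=1 c[6]=0 c[7]=0 c[9]=1 c[10]=1 c[11]=0 c[12]=0 c[13]=1 c[14]=1 c[15]=1
Data = 11001100111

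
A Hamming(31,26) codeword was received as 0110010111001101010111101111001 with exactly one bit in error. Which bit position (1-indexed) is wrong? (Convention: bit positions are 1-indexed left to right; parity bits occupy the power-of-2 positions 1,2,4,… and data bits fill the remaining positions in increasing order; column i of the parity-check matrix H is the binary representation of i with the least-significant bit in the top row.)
Syndrome s = H · r^T (mod 2), r = 0110010111001101010111101111001:
  s[0] = (1010101010101010101010101010101)·(0110010111001101010111101111001) mod 2 = 0+0+1+0+0+0+0+0+1+0+0+0+1+0+0+0+0+0+0+0+1+0+1+0+1+0+1+0+0+0+1 mod 2 = 0
  s[1] = (0110011001100110011001100110011)·(0110010111001101010111101111001) mod 2 = 0+1+1+0+0+1+0+0+0+1+0+0+0+1+0+0+0+1+0+0+0+1+1+0+0+1+1+0+0+0+1 mod 2 = 1
  s[2] = (0001111000011110000111100001111)·(0110010111001101010111101111001) mod 2 = 0+0+0+0+0+1+0+0+0+0+0+0+1+1+0+0+0+0+0+1+1+1+1+0+0+0+0+1+0+0+1 mod 2 = 1
  s[3] = (0000000111111110000000011111111)·(0110010111001101010111101111001) mod 2 = 0+0+0+0+0+0+0+1+1+1+0+0+1+1+0+0+0+0+0+0+0+0+0+0+1+1+1+1+0+0+1 mod 2 = 0
  s[4] = (0000000000000001111111111111111)·(0110010111001101010111101111001) mod 2 = 0+0+0+0+0+0+0+0+0+0+0+0+0+0+0+1+0+1+0+1+1+1+1+0+1+1+1+1+0+0+1 mod 2 = 1
Syndrome = 01101
Column i of H is the binary representation of i, so the syndrome is the binary index of the flipped bit.
Read s = 01101 with s[0] as LSB: 0·2^0 + 1·2^1 + 1·2^2 + 0·2^3 + 1·2^4 = 22.
Error is at bit position 22.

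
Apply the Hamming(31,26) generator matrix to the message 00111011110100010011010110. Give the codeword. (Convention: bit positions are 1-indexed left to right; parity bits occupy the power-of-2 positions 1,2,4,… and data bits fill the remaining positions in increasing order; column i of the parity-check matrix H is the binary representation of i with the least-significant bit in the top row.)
Codeword c = d · G (mod 2), d = 00111011110100010011010110:
  c[0] = d·G[:,0] = (00111011110100010011010110)·(11011010101101010101010101) mod 2 = 0+0+0+1+1+0+1+0+1+0+0+1+0+0+0+1+0+0+0+1+0+1+0+1+0+0 mod 2 = 1
  c[1] = d·G[:,1] = (00111011110100010011010110)·(10110110011011001100110011) mod 2 = 0+0+1+1+0+0+1+0+0+1+0+0+0+0+0+0+0+0+0+0+0+1+0+0+1+0 mod 2 = 0
  c[2] = d·G[:,2] = (00111011110100010011010110)·(10000000000000000000000000) mod 2 = 0+0+0+0+0+0+0+0+0+0+0+0+0+0+0+0+0+0+0+0+0+0+0+0+0+0 mod 2 = 0
  c[3] = d·G[:,3] = (00111011110100010011010110)·(01110001111000111100001111) mod 2 = 0+0+1+1+0+0+0+1+1+1+0+0+0+0+0+1+0+0+0+0+0+0+0+1+1+0 mod 2 = 0
  c[4] = d·G[:,4] = (00111011110100010011010110)·(01000000000000000000000000) mod 2 = 0+0+0+0+0+0+0+0+0+0+0+0+0+0+0+0+0+0+0+0+0+0+0+0+0+0 mod 2 = 0
  c[5] = d·G[:,5] = (00111011110100010011010110)·(00100000000000000000000000) mod 2 = 0+0+1+0+0+0+0+0+0+0+0+0+0+0+0+0+0+0+0+0+0+0+0+0+0+0 mod 2 = 1
  c[6] = d·G[:,6] = (00111011110100010011010110)·(00010000000000000000000000) mod 2 = 0+0+0+1+0+0+0+0+0+0+0+0+0+0+0+0+0+0+0+0+0+0+0+0+0+0 mod 2 = 1
  c[7] = d·G[:,7] = (00111011110100010011010110)·(00001111111000000011111111) mod 2 = 0+0+0+0+1+0+1+1+1+1+0+0+0+0+0+0+0+0+1+1+0+1+0+1+1+0 mod 2 = 0
  c[8] = d·G[:,8] = (00111011110100010011010110)·(00001000000000000000000000) mod 2 = 0+0+0+0+1+0+0+0+0+0+0+0+0+0+0+0+0+0+0+0+0+0+0+0+0+0 mod 2 = 1
  c[9] = d·G[:,9] = (00111011110100010011010110)·(00000100000000000000000000) mod 2 = 0+0+0+0+0+0+0+0+0+0+0+0+0+0+0+0+0+0+0+0+0+0+0+0+0+0 mod 2 = 0
  c[10] = d·G[:,10] = (00111011110100010011010110)·(00000010000000000000000000) mod 2 = 0+0+0+0+0+0+1+0+0+0+0+0+0+0+0+0+0+0+0+0+0+0+0+0+0+0 mod 2 = 1
  c[11] = d·G[:,11] = (00111011110100010011010110)·(00000001000000000000000000) mod 2 = 0+0+0+0+0+0+0+1+0+0+0+0+0+0+0+0+0+0+0+0+0+0+0+0+0+0 mod 2 = 1
  c[12] = d·G[:,12] = (00111011110100010011010110)·(00000000100000000000000000) mod 2 = 0+0+0+0+0+0+0+0+1+0+0+0+0+0+0+0+0+0+0+0+0+0+0+0+0+0 mod 2 = 1
  c[13] = d·G[:,13] = (00111011110100010011010110)·(00000000010000000000000000) mod 2 = 0+0+0+0+0+0+0+0+0+1+0+0+0+0+0+0+0+0+0+0+0+0+0+0+0+0 mod 2 = 1
  c[14] = d·G[:,14] = (00111011110100010011010110)·(00000000001000000000000000) mod 2 = 0+0+0+0+0+0+0+0+0+0+0+0+0+0+0+0+0+0+0+0+0+0+0+0+0+0 mod 2 = 0
  c[15] = d·G[:,15] = (00111011110100010011010110)·(00000000000111111111111111) mod 2 = 0+0+0+0+0+0+0+0+0+0+0+1+0+0+0+1+0+0+1+1+0+1+0+1+1+0 mod 2 = 1
  c[16] = d·G[:,16] = (00111011110100010011010110)·(00000000000100000000000000) mod 2 = 0+0+0+0+0+0+0+0+0+0+0+1+0+0+0+0+0+0+0+0+0+0+0+0+0+0 mod 2 = 1
  c[17] = d·G[:,17] = (00111011110100010011010110)·(00000000000010000000000000) mod 2 = 0+0+0+0+0+0+0+0+0+0+0+0+0+0+0+0+0+0+0+0+0+0+0+0+0+0 mod 2 = 0
  c[18] = d·G[:,18] = (00111011110100010011010110)·(00000000000001000000000000) mod 2 = 0+0+0+0+0+0+0+0+0+0+0+0+0+0+0+0+0+0+0+0+0+0+0+0+0+0 mod 2 = 0
  c[19] = d·G[:,19] = (00111011110100010011010110)·(00000000000000100000000000) mod 2 = 0+0+0+0+0+0+0+0+0+0+0+0+0+0+0+0+0+0+0+0+0+0+0+0+0+0 mod 2 = 0
  c[20] = d·G[:,20] = (00111011110100010011010110)·(00000000000000010000000000) mod 2 = 0+0+0+0+0+0+0+0+0+0+0+0+0+0+0+1+0+0+0+0+0+0+0+0+0+0 mod 2 = 1
  c[21] = d·G[:,21] = (00111011110100010011010110)·(00000000000000001000000000) mod 2 = 0+0+0+0+0+0+0+0+0+0+0+0+0+0+0+0+0+0+0+0+0+0+0+0+0+0 mod 2 = 0
  c[22] = d·G[:,22] = (00111011110100010011010110)·(00000000000000000100000000) mod 2 = 0+0+0+0+0+0+0+0+0+0+0+0+0+0+0+0+0+0+0+0+0+0+0+0+0+0 mod 2 = 0
  c[23] = d·G[:,23] = (00111011110100010011010110)·(00000000000000000010000000) mod 2 = 0+0+0+0+0+0+0+0+0+0+0+0+0+0+0+0+0+0+1+0+0+0+0+0+0+0 mod 2 = 1
  c[24] = d·G[:,24] = (00111011110100010011010110)·(00000000000000000001000000) mod 2 = 0+0+0+0+0+0+0+0+0+0+0+0+0+0+0+0+0+0+0+1+0+0+0+0+0+0 mod 2 = 1
  c[25] = d·G[:,25] = (00111011110100010011010110)·(00000000000000000000100000) mod 2 = 0+0+0+0+0+0+0+0+0+0+0+0+0+0+0+0+0+0+0+0+0+0+0+0+0+0 mod 2 = 0
  c[26] = d·G[:,26] = (00111011110100010011010110)·(00000000000000000000010000) mod 2 = 0+0+0+0+0+0+0+0+0+0+0+0+0+0+0+0+0+0+0+0+0+1+0+0+0+0 mod 2 = 1
  c[27] = d·G[:,27] = (00111011110100010011010110)·(00000000000000000000001000) mod 2 = 0+0+0+0+0+0+0+0+0+0+0+0+0+0+0+0+0+0+0+0+0+0+0+0+0+0 mod 2 = 0
  c[28] = d·G[:,28] = (00111011110100010011010110)·(00000000000000000000000100) mod 2 = 0+0+0+0+0+0+0+0+0+0+0+0+0+0+0+0+0+0+0+0+0+0+0+1+0+0 mod 2 = 1
  c[29] = d·G[:,29] = (00111011110100010011010110)·(00000000000000000000000010) mod 2 = 0+0+0+0+0+0+0+0+0+0+0+0+0+0+0+0+0+0+0+0+0+0+0+0+1+0 mod 2 = 1
  c[30] = d·G[:,30] = (00111011110100010011010110)·(00000000000000000000000001) mod 2 = 0+0+0+0+0+0+0+0+0+0+0+0+0+0+0+0+0+0+0+0+0+0+0+0+0+0 mod 2 = 0
Codeword = 1000011010111101100010011010110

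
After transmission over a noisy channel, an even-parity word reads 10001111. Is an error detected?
Sum of received bits: 1+0+0+0+1+1+1+1 = 5; 5 mod 2 = 1. Result is 1 ≠ 0 → error detected.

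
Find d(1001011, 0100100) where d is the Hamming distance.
XOR = 1101111, count of 1s = 6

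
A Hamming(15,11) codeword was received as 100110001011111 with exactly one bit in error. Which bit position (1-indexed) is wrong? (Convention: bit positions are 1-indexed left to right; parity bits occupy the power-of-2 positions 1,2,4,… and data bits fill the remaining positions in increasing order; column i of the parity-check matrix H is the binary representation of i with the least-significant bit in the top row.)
Syndrome s = H · r^T (mod 2), r = 100110001011111:
  s[0] = (101010101010101)·(100110001011111) mod 2 = 1+0+0+0+1+0+0+0+1+0+1+0+1+0+1 mod 2 = 0
  s[1] = (011001100110011)·(100110001011111) mod 2 = 0+0+0+0+0+0+0+0+0+0+1+0+0+1+1 mod 2 = 1
  s[2] = (000111100001111)·(100110001011111) mod 2 = 0+0+0+1+1+0+0+0+0+0+0+1+1+1+1 mod 2 = 0
  s[3] = (000000011111111)·(100110001011111) mod 2 = 0+0+0+0+0+0+0+0+1+0+1+1+1+1+1 mod 2 = 0
Syndrome = 0100
Column i of H is the binary representation of i, so the syndrome is the binary index of the flipped bit.
Read s = 0100 with s[0] as LSB: 0·2^0 + 1·2^1 + 0·2^2 + 0·2^3 = 2.
Error is at bit position 2.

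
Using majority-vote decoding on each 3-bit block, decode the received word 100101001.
Split into 3-bit blocks and majority-vote each:
  block 1 = 100: 1 ones, 2 zeros → 0
  block 2 = 101: 2 ones, 1 zeros → 1
  block 3 = 001: 1 ones, 2 zeros → 0
Decoded = 010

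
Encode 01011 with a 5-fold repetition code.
Repeat each bit 5× and concatenate:
0→00000  1→11111  0→00000  1→11111  1→11111
Codeword = 0000011111000001111111111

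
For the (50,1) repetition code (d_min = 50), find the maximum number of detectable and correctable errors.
Detection only: up to d_min − 1 = 49 errors.
Correction: up to ⌊(d_min − 1)/2⌋ = ⌊49/2⌋ = 24 errors.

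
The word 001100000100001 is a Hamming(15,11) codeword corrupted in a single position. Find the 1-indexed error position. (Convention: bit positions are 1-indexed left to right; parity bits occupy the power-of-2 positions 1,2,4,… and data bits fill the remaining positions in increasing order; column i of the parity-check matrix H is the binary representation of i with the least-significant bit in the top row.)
Syndrome s = H · r^T (mod 2), r = 001100000100001:
  s[0] = (101010101010101)·(001100000100001) mod 2 = 0+0+1+0+0+0+0+0+0+0+0+0+0+0+1 mod 2 = 0
  s[1] = (011001100110011)·(001100000100001) mod 2 = 0+0+1+0+0+0+0+0+0+1+0+0+0+0+1 mod 2 = 1
  s[2] = (000111100001111)·(001100000100001) mod 2 = 0+0+0+1+0+0+0+0+0+0+0+0+0+0+1 mod 2 = 0
  s[3] = (000000011111111)·(001100000100001) mod 2 = 0+0+0+0+0+0+0+0+0+1+0+0+0+0+1 mod 2 = 0
Syndrome = 0100
Column i of H is the binary representation of i, so the syndrome is the binary index of the flipped bit.
Read s = 0100 with s[0] as LSB: 0·2^0 + 1·2^1 + 0·2^2 + 0·2^3 = 2.
Error is at bit position 2.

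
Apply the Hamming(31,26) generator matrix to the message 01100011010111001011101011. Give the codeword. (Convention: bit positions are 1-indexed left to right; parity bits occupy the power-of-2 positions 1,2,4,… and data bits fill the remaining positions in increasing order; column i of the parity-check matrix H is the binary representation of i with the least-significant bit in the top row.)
Codeword c = d · G (mod 2), d = 01100011010111001011101011:
  c[0] = d·G[:,0] = (01100011010111001011101011)·(11011010101101010101010101) mod 2 = 0+1+0+0+0+0+1+0+0+0+0+1+0+1+0+0+0+0+0+1+0+0+0+0+0+1 mod 2 = 0
  c[1] = d·G[:,1] = (01100011010111001011101011)·(10110110011011001100110011) mod 2 = 0+0+1+0+0+0+1+0+0+1+0+0+1+1+0+0+1+0+0+0+1+0+0+0+1+1 mod 2 = 1
  c[2] = d·G[:,2] = (01100011010111001011101011)·(10000000000000000000000000) mod 2 = 0+0+0+0+0+0+0+0+0+0+0+0+0+0+0+0+0+0+0+0+0+0+0+0+0+0 mod 2 = 0
  c[3] = d·G[:,3] = (01100011010111001011101011)·(01110001111000111100001111) mod 2 = 0+1+1+0+0+0+0+1+0+1+0+0+0+0+0+0+1+0+0+0+0+0+1+0+1+1 mod 2 = 0
  c[4] = d·G[:,4] = (01100011010111001011101011)·(01000000000000000000000000) mod 2 = 0+1+0+0+0+0+0+0+0+0+0+0+0+0+0+0+0+0+0+0+0+0+0+0+0+0 mod 2 = 1
  c[5] = d·G[:,5] = (01100011010111001011101011)·(00100000000000000000000000) mod 2 = 0+0+1+0+0+0+0+0+0+0+0+0+0+0+0+0+0+0+0+0+0+0+0+0+0+0 mod 2 = 1
  c[6] = d·G[:,6] = (01100011010111001011101011)·(00010000000000000000000000) mod 2 = 0+0+0+0+0+0+0+0+0+0+0+0+0+0+0+0+0+0+0+0+0+0+0+0+0+0 mod 2 = 0
  c[7] = d·G[:,7] = (01100011010111001011101011)·(00001111111000000011111111) mod 2 = 0+0+0+0+0+0+1+1+0+1+0+0+0+0+0+0+0+0+1+1+1+0+1+0+1+1 mod 2 = 1
  c[8] = d·G[:,8] = (01100011010111001011101011)·(00001000000000000000000000) mod 2 = 0+0+0+0+0+0+0+0+0+0+0+0+0+0+0+0+0+0+0+0+0+0+0+0+0+0 mod 2 = 0
  c[9] = d·G[:,9] = (01100011010111001011101011)·(00000100000000000000000000) mod 2 = 0+0+0+0+0+0+0+0+0+0+0+0+0+0+0+0+0+0+0+0+0+0+0+0+0+0 mod 2 = 0
  c[10] = d·G[:,10] = (01100011010111001011101011)·(00000010000000000000000000) mod 2 = 0+0+0+0+0+0+1+0+0+0+0+0+0+0+0+0+0+0+0+0+0+0+0+0+0+0 mod 2 = 1
  c[11] = d·G[:,11] = (01100011010111001011101011)·(00000001000000000000000000) mod 2 = 0+0+0+0+0+0+0+1+0+0+0+0+0+0+0+0+0+0+0+0+0+0+0+0+0+0 mod 2 = 1
  c[12] = d·G[:,12] = (01100011010111001011101011)·(00000000100000000000000000) mod 2 = 0+0+0+0+0+0+0+0+0+0+0+0+0+0+0+0+0+0+0+0+0+0+0+0+0+0 mod 2 = 0
  c[13] = d·G[:,13] = (01100011010111001011101011)·(00000000010000000000000000) mod 2 = 0+0+0+0+0+0+0+0+0+1+0+0+0+0+0+0+0+0+0+0+0+0+0+0+0+0 mod 2 = 1
  c[14] = d·G[:,14] = (01100011010111001011101011)·(00000000001000000000000000) mod 2 = 0+0+0+0+0+0+0+0+0+0+0+0+0+0+0+0+0+0+0+0+0+0+0+0+0+0 mod 2 = 0
  c[15] = d·G[:,15] = (01100011010111001011101011)·(00000000000111111111111111) mod 2 = 0+0+0+0+0+0+0+0+0+0+0+1+1+1+0+0+1+0+1+1+1+0+1+0+1+1 mod 2 = 0
  c[16] = d·G[:,16] = (01100011010111001011101011)·(00000000000100000000000000) mod 2 = 0+0+0+0+0+0+0+0+0+0+0+1+0+0+0+0+0+0+0+0+0+0+0+0+0+0 mod 2 = 1
  c[17] = d·G[:,17] = (01100011010111001011101011)·(00000000000010000000000000) mod 2 = 0+0+0+0+0+0+0+0+0+0+0+0+1+0+0+0+0+0+0+0+0+0+0+0+0+0 mod 2 = 1
  c[18] = d·G[:,18] = (01100011010111001011101011)·(00000000000001000000000000) mod 2 = 0+0+0+0+0+0+0+0+0+0+0+0+0+1+0+0+0+0+0+0+0+0+0+0+0+0 mod 2 = 1
  c[19] = d·G[:,19] = (01100011010111001011101011)·(00000000000000100000000000) mod 2 = 0+0+0+0+0+0+0+0+0+0+0+0+0+0+0+0+0+0+0+0+0+0+0+0+0+0 mod 2 = 0
  c[20] = d·G[:,20] = (01100011010111001011101011)·(00000000000000010000000000) mod 2 = 0+0+0+0+0+0+0+0+0+0+0+0+0+0+0+0+0+0+0+0+0+0+0+0+0+0 mod 2 = 0
  c[21] = d·G[:,21] = (01100011010111001011101011)·(00000000000000001000000000) mod 2 = 0+0+0+0+0+0+0+0+0+0+0+0+0+0+0+0+1+0+0+0+0+0+0+0+0+0 mod 2 = 1
  c[22] = d·G[:,22] = (01100011010111001011101011)·(00000000000000000100000000) mod 2 = 0+0+0+0+0+0+0+0+0+0+0+0+0+0+0+0+0+0+0+0+0+0+0+0+0+0 mod 2 = 0
  c[23] = d·G[:,23] = (01100011010111001011101011)·(00000000000000000010000000) mod 2 = 0+0+0+0+0+0+0+0+0+0+0+0+0+0+0+0+0+0+1+0+0+0+0+0+0+0 mod 2 = 1
  c[24] = d·G[:,24] = (01100011010111001011101011)·(00000000000000000001000000) mod 2 = 0+0+0+0+0+0+0+0+0+0+0+0+0+0+0+0+0+0+0+1+0+0+0+0+0+0 mod 2 = 1
  c[25] = d·G[:,25] = (01100011010111001011101011)·(00000000000000000000100000) mod 2 = 0+0+0+0+0+0+0+0+0+0+0+0+0+0+0+0+0+0+0+0+1+0+0+0+0+0 mod 2 = 1
  c[26] = d·G[:,26] = (01100011010111001011101011)·(00000000000000000000010000) mod 2 = 0+0+0+0+0+0+0+0+0+0+0+0+0+0+0+0+0+0+0+0+0+0+0+0+0+0 mod 2 = 0
  c[27] = d·G[:,27] = (01100011010111001011101011)·(00000000000000000000001000) mod 2 = 0+0+0+0+0+0+0+0+0+0+0+0+0+0+0+0+0+0+0+0+0+0+1+0+0+0 mod 2 = 1
  c[28] = d·G[:,28] = (01100011010111001011101011)·(00000000000000000000000100) mod 2 = 0+0+0+0+0+0+0+0+0+0+0+0+0+0+0+0+0+0+0+0+0+0+0+0+0+0 mod 2 = 0
  c[29] = d·G[:,29] = (01100011010111001011101011)·(00000000000000000000000010) mod 2 = 0+0+0+0+0+0+0+0+0+0+0+0+0+0+0+0+0+0+0+0+0+0+0+0+1+0 mod 2 = 1
  c[30] = d·G[:,30] = (01100011010111001011101011)·(00000000000000000000000001) mod 2 = 0+0+0+0+0+0+0+0+0+0+0+0+0+0+0+0+0+0+0+0+0+0+0+0+0+1 mod 2 = 1
Codeword = 0100110100110100111001011101011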